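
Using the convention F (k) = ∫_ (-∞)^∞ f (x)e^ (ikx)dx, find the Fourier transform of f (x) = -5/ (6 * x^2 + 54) -5 * pi * exp (-3 * Abs (k))/18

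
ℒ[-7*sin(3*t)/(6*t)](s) -7*atan(3/s)/6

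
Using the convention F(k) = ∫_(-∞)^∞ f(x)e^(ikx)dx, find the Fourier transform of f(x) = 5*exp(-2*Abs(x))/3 20/(3*(k^2 + 4))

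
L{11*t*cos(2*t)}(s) 11*(s^2 - 4)/(s^2 + 4)^2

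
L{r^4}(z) 24/z^5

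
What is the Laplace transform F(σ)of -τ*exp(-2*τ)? -1/(σ + 2)^2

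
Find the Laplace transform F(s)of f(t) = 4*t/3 4/(3*s^2)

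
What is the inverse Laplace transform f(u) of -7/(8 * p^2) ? -7 * u/8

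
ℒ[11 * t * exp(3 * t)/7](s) 11/(7 * (s - 3)^2)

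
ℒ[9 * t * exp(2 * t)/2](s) 9/(2 * (s - 2)^2)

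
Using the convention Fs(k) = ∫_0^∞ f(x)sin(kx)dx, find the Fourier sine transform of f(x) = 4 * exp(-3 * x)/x 4 * atan(k/3)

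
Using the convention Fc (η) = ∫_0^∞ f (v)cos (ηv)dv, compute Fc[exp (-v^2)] sqrt (pi) * exp (-η^2/4)/2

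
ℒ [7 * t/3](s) 7/(3 * s^2)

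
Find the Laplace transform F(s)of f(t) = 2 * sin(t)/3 2/(3 * (s^2 + 1))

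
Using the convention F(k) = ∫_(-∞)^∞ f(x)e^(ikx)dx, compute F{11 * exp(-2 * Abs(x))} 44/(k^2 + 4)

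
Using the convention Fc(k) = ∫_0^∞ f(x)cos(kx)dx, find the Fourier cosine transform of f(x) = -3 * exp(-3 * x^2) -sqrt(3) * sqrt(pi) * exp(-k^2/12)/2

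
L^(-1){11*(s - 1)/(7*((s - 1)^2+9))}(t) 11*exp(t)*cos(3*t)/7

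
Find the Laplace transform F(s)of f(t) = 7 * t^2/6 7/(3 * s^3)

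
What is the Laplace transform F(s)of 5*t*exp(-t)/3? 5/(3*(s + 1)^2)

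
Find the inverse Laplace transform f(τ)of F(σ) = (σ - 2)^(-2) τ*exp(2*τ)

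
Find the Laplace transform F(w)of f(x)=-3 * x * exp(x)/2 -3/(2 * (w - 1)^2)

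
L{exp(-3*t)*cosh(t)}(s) (s+3)/((s+3)^2 - 1)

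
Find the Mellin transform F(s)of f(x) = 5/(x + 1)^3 5 * pi * (s - 2) * (s - 1)/(2 * sin(pi * s))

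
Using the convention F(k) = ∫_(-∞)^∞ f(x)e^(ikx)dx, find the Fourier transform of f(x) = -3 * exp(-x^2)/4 -3 * sqrt(pi) * exp(-k^2/4)/4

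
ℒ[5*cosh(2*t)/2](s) 5*s/(2*(s^2-4))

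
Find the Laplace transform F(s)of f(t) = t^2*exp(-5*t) 2/(s + 5)^3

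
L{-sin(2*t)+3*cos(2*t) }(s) 3*s/(s^2+4) - 2/(s^2+4) 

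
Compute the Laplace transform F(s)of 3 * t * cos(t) 3 * (s^2 - 1)/(s^2 + 1)^2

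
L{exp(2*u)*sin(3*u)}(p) 3/((p - 2)^2 + 9)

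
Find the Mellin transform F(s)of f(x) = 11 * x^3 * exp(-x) 11 * gamma(s + 3)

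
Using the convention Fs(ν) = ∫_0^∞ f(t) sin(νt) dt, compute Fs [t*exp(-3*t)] 6*ν/(ν^2 + 9) ^2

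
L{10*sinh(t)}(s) 10/(s^2 - 1)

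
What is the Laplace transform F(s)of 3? 3/s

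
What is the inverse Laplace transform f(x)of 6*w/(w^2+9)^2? x*sin(3*x)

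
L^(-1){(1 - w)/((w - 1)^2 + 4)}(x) -exp(x) * cos(2 * x)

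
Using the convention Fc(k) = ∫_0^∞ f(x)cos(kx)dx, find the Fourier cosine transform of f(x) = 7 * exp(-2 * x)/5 14/(5 * (k^2 + 4))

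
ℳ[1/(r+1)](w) pi*csc(pi*w)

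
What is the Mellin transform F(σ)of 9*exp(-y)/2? 9*gamma(σ)/2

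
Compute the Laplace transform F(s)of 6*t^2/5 12/(5*s^3)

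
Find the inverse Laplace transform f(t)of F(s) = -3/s -3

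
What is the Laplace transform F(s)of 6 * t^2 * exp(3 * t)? 12/(s - 3)^3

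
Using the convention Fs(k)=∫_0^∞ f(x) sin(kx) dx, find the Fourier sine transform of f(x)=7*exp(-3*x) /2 7*k/(2*(k^2 + 9) ) 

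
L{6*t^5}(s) 720/s^6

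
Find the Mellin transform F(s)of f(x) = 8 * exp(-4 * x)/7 2^(3 - 2 * s) * gamma(s)/7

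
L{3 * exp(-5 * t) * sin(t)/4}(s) 3/(4 * ((s + 5)^2 + 1))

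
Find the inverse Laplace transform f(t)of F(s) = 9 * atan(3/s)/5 9 * sin(3 * t)/(5 * t)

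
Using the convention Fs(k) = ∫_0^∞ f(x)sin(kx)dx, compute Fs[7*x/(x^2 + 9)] 7*pi*exp(-3*k)/2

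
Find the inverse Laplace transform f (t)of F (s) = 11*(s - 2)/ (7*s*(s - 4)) 11*exp (2*t)*cosh (2*t)/7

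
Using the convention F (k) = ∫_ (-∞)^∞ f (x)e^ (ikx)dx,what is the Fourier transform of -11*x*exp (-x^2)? -11*I*sqrt (pi)*k*exp (-k^2/4)/2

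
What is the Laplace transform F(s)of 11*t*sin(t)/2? 11*s/(s^2 + 1)^2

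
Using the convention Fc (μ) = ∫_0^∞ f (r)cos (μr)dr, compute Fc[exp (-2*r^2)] sqrt (2)*sqrt (pi)*exp (-μ^2/8)/4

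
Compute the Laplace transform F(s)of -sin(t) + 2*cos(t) 2*s/(s^2 + 1) - 1/(s^2 + 1)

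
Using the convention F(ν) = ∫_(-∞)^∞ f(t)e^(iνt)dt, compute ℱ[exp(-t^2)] sqrt(pi)*exp(-ν^2/4)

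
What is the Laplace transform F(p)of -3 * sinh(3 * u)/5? -9/(5 * p^2 - 45)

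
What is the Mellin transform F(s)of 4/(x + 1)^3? 2 * pi * (s - 2) * (s - 1)/sin(pi * s)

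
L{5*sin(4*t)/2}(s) 10/(s^2 + 16)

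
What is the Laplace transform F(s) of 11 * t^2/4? 11/(2 * s^3) 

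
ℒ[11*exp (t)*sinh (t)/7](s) 11/ (7*s*(s - 2))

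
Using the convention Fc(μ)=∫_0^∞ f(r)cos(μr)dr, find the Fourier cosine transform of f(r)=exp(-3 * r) 3/(μ^2 + 9)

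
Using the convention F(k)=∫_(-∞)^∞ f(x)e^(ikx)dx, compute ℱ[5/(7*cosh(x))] 5*pi/(7*cosh(pi*k/2))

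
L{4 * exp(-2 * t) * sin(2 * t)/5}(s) 8/(5 * ((s + 2)^2 + 4))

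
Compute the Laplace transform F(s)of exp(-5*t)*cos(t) (s + 5)/((s + 5)^2 + 1)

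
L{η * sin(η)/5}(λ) 2 * λ/(5 * (λ^2+1)^2)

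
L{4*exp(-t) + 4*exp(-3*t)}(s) 4/(s + 1) + 4/(s + 3)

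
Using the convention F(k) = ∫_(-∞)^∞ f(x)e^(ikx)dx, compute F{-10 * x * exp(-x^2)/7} -5 * I * sqrt(pi) * k * exp(-k^2/4)/7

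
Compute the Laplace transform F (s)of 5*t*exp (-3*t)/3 5/ (3*(s + 3)^2)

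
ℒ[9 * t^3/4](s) 27/(2 * s^4)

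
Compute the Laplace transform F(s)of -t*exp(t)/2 -1/(2*(s - 1)^2)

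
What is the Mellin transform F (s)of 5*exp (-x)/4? 5*gamma (s)/4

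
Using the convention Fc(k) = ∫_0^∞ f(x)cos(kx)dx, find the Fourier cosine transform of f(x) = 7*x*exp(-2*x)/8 7*(4 - k^2)/(8*(k^2 + 4)^2)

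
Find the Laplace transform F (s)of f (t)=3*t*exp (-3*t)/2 3/ (2*(s + 3)^2)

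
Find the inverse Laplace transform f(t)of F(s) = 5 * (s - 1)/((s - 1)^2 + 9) 5 * exp(t) * cos(3 * t)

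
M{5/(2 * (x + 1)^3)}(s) 5 * pi * (s - 2) * (s - 1)/(4 * sin(pi * s))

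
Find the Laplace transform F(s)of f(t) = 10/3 10/(3*s)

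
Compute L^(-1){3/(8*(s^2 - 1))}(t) 3*sinh(t)/8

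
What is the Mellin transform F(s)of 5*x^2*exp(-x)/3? 5*gamma(s + 2)/3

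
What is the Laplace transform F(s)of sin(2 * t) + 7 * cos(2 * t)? 7 * s/(s^2 + 4) + 2/(s^2 + 4)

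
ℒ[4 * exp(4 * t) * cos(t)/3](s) 4 * (s - 4)/(3 * ((s - 4)^2 + 1))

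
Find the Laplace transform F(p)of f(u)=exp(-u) 1/(p+1)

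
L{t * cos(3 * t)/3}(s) (s^2 - 9)/(3 * (s^2 + 9)^2)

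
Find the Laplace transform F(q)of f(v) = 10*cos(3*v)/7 10*q/(7*(q^2 + 9))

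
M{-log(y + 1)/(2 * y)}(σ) pi * csc(pi * σ)/(2 * (σ - 1))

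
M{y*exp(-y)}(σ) gamma(σ + 1)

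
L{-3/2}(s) -3/(2 * s)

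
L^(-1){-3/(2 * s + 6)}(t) -3 * exp(-3 * t)/2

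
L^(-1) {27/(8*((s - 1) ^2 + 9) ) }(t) 9*exp(t)*sin(3*t) /8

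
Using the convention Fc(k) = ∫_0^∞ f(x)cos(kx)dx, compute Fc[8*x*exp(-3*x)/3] 8*(9 - k^2)/(3*(k^2+9)^2)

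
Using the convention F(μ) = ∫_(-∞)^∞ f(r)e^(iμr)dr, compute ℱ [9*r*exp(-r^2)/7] 9*I*sqrt(pi)*μ*exp(-μ^2/4)/14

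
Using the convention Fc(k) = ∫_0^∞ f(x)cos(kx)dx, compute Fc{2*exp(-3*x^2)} sqrt(3)*sqrt(pi)*exp(-k^2/12)/3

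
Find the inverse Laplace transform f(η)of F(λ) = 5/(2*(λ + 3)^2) 5*η*exp(-3*η)/2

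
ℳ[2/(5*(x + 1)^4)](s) gamma(s)*gamma(4 - s)/15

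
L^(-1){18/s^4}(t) 3*t^3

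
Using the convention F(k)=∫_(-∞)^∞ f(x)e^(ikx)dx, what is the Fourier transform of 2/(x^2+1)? 2*pi*exp(-Abs(k))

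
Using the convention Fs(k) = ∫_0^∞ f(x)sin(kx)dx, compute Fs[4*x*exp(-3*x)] 24*k/(k^2 + 9)^2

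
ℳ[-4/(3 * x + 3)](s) -4 * pi * csc(pi * s)/3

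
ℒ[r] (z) z^(-2)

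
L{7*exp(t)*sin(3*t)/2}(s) 21/(2*((s - 1)^2+9))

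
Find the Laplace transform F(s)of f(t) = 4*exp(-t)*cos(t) 4*(s+1)/((s+1)^2+1)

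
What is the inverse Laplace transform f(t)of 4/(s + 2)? 4 * exp(-2 * t)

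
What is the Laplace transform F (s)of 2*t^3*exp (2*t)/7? 12/ (7*(s - 2)^4)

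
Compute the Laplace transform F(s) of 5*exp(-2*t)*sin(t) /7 5/(7*((s+2) ^2+1) ) 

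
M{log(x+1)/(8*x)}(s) -pi*csc(pi*s)/(8*s - 8)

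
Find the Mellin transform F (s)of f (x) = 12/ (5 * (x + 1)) 12 * pi * csc (pi * s)/5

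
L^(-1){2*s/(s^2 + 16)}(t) 2*cos(4*t)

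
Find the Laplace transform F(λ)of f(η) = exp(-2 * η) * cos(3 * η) (λ + 2)/((λ + 2)^2 + 9)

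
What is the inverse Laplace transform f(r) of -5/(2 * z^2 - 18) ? -5 * sinh(3 * r) /6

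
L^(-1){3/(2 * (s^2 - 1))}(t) 3 * sinh(t)/2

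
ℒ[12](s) 12/s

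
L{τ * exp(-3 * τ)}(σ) (σ + 3)^(-2)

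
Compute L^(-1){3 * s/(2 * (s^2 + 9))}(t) 3 * cos(3 * t)/2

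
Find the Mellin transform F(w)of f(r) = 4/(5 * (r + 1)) 4 * pi * csc(pi * w)/5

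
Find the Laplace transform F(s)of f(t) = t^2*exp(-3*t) 2/(s + 3)^3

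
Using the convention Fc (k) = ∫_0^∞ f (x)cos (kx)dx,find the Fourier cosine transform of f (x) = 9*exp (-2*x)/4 9/ (2*(k^2 + 4))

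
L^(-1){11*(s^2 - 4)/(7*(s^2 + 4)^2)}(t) 11*t*cos(2*t)/7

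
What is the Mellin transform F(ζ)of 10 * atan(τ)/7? -5 * pi * sec(pi * ζ/2)/(7 * ζ)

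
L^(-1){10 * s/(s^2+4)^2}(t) 5 * t * sin(2 * t)/2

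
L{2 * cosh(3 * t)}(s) 2 * s/(s^2 - 9)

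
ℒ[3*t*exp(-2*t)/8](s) 3/(8*(s + 2)^2)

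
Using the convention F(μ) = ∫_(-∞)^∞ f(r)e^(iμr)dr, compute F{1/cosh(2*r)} pi/(2*cosh(pi*μ/4))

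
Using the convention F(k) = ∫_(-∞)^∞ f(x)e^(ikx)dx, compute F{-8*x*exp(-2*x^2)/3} -sqrt(2)*I*sqrt(pi)*k*exp(-k^2/8)/3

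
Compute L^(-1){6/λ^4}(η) η^3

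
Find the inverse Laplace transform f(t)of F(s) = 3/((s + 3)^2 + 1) 3 * exp(-3 * t) * sin(t)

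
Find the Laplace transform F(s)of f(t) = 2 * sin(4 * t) 8/(s^2+16)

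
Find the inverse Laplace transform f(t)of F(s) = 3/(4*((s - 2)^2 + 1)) 3*exp(2*t)*sin(t)/4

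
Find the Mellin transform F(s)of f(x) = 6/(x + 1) 6 * pi * csc(pi * s)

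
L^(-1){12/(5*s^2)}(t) 12*t/5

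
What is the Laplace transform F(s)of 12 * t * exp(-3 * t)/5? 12/(5 * (s+3)^2)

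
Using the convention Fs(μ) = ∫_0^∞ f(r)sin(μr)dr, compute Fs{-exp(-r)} -μ/(μ^2 + 1)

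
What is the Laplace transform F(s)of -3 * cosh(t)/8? -3 * s/(8 * s^2 - 8)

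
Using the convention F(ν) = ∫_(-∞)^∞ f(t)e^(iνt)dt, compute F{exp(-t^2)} sqrt(pi) * exp(-ν^2/4)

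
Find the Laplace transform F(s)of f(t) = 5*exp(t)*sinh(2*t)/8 5/(4*((s - 1)^2-4))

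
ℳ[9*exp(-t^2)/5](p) 9*gamma(p/2)/10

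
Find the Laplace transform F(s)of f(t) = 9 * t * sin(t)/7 18 * s/(7 * (s^2 + 1)^2)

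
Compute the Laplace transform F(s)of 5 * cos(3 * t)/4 5 * s/(4 * (s^2 + 9))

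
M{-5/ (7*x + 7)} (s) -5*pi*csc (pi*s)/7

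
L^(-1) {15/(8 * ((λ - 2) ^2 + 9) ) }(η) 5 * exp(2 * η) * sin(3 * η) /8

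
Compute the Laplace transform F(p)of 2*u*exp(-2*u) 2/(p+2)^2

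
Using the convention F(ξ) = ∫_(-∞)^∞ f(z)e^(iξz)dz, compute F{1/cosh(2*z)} pi/(2*cosh(pi*ξ/4))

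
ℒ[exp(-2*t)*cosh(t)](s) (s+2)/((s+2)^2-1)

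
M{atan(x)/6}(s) -pi*sec(pi*s/2)/(12*s)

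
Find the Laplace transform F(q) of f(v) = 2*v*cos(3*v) 2*(q^2-9) /(q^2+9) ^2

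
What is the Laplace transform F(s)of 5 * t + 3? 5/s^2 + 3/s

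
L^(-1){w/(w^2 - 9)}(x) cosh(3*x)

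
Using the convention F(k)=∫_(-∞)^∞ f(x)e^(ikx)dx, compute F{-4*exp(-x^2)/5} -4*sqrt(pi)*exp(-k^2/4)/5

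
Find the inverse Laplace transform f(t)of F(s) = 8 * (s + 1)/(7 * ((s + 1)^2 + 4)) 8 * exp(-t) * cos(2 * t)/7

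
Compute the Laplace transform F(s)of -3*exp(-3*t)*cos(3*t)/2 3*(-s - 3)/(2*((s+3)^2+9))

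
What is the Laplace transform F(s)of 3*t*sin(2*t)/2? 6*s/(s^2 + 4)^2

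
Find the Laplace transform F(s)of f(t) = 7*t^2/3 14/(3*s^3)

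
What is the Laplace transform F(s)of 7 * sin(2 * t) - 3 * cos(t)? 14/(s^2 + 4) - 3 * s/(s^2 + 1)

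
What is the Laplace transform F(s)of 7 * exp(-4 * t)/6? 7/(6 * (s+4))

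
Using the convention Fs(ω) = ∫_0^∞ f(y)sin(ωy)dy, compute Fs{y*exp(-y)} 2*ω/(ω^2+1)^2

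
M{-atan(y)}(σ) pi*sec(pi*σ/2)/(2*σ)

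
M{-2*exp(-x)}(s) -2*gamma(s)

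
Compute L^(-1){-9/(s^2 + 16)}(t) -9*sin(4*t)/4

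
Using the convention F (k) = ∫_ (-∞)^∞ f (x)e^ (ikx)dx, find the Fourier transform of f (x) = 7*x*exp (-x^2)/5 7*I*sqrt (pi)*k*exp (-k^2/4)/10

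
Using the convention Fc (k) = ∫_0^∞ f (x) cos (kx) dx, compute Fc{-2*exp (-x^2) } -sqrt (pi)*exp (-k^2/4) 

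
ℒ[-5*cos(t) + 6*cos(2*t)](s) 6*s/(s^2 + 4) - 5*s/(s^2 + 1)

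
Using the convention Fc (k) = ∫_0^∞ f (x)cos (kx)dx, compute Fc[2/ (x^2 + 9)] pi*exp (-3*k)/3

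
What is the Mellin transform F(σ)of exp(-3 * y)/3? gamma(σ)/(3 * 3^σ)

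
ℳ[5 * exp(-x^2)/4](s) 5 * gamma(s/2)/8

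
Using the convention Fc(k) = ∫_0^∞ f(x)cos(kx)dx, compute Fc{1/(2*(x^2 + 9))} pi*exp(-3*k)/12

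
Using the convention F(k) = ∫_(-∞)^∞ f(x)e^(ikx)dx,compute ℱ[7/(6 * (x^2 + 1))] 7 * pi * exp(-Abs(k))/6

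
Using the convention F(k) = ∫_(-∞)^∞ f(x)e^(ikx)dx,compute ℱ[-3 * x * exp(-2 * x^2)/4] -3 * sqrt(2) * I * sqrt(pi) * k * exp(-k^2/8)/32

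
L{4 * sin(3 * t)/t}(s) 4 * atan(3/s)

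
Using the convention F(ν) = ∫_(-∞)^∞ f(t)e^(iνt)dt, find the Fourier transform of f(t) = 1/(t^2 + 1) pi*exp(-Abs(ν))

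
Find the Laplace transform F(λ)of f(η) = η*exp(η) (λ - 1)^(-2)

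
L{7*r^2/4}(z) 7/(2*z^3)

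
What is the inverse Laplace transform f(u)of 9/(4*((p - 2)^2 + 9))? 3*exp(2*u)*sin(3*u)/4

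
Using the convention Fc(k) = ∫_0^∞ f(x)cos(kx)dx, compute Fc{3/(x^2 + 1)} 3 * pi * exp(-k)/2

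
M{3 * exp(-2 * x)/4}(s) 3 * gamma(s)/(4 * 2^s)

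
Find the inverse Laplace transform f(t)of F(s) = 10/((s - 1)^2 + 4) 5*exp(t)*sin(2*t)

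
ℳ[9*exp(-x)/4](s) 9*gamma(s)/4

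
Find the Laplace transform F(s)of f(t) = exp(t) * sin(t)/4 1/(4 * ((s - 1)^2 + 1))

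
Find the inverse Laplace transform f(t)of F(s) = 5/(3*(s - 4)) 5*exp(4*t)/3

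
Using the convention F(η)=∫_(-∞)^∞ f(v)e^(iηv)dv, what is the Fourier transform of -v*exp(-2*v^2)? -sqrt(2)*I*sqrt(pi)*η*exp(-η^2/8)/8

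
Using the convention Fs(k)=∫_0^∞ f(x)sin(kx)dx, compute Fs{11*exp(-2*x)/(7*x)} 11*atan(k/2)/7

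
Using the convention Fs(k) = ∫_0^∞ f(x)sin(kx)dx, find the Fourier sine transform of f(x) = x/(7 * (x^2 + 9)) pi * exp(-3 * k)/14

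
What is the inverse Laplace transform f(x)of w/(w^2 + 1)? cos(x)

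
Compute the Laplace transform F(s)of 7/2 7/(2 * s)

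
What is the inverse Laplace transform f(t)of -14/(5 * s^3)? -7 * t^2/5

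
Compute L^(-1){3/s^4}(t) t^3/2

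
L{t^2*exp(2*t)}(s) 2/(s - 2)^3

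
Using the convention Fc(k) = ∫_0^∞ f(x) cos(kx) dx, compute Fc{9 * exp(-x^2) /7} 9 * sqrt(pi) * exp(-k^2/4) /14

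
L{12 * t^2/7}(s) 24/(7 * s^3) 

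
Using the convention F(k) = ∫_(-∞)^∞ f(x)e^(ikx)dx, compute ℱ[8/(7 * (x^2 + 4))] 4 * pi * exp(-2 * Abs(k))/7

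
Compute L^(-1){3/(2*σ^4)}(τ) τ^3/4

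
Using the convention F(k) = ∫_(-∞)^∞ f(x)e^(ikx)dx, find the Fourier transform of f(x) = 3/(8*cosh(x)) 3*pi/(8*cosh(pi*k/2))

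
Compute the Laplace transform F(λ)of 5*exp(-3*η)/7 5/(7*(λ + 3))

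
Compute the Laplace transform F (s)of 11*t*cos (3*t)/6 11*(s^2 - 9)/ (6*(s^2 + 9)^2)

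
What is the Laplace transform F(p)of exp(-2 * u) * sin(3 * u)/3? 1/((p+2)^2+9)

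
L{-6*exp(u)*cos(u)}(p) 6*(1 - p)/((p - 1)^2 + 1)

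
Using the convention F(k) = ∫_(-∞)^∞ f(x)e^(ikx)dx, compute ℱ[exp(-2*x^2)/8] sqrt(2)*sqrt(pi)*exp(-k^2/8)/16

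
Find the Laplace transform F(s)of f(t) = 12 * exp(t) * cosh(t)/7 12 * (s - 1)/(7 * s * (s - 2))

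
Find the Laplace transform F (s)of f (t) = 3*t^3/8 9/ (4*s^4)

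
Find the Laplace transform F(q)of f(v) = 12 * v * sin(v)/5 24 * q/(5 * (q^2 + 1)^2)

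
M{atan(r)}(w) -pi*sec(pi*w/2)/(2*w)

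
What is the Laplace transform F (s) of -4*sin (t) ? -4/ (s^2 + 1) 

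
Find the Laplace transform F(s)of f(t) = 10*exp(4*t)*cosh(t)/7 10*(s - 4)/(7*((s - 4)^2 - 1))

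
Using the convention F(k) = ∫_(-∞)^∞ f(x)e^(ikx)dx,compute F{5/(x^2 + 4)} 5*pi*exp(-2*Abs(k))/2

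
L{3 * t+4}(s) 3/s^2+4/s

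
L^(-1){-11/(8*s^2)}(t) -11*t/8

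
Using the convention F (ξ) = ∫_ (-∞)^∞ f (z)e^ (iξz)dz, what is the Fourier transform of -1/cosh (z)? -pi/cosh (pi*ξ/2)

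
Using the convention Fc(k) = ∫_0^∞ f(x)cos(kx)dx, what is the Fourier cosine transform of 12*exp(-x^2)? 6*sqrt(pi)*exp(-k^2/4)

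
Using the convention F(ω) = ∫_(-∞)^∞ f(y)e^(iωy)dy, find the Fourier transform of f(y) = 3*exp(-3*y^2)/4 sqrt(3)*sqrt(pi)*exp(-ω^2/12)/4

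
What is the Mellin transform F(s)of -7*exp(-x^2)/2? -7*gamma(s/2)/4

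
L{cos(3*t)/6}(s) s/(6*(s^2 + 9))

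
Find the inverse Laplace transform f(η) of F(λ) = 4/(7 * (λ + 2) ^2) 4 * η * exp(-2 * η) /7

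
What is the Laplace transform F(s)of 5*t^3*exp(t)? 30/(s - 1)^4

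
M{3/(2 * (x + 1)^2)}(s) -3 * pi * (s - 1)/(2 * sin(pi * s))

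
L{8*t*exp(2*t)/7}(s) 8/(7*(s - 2)^2)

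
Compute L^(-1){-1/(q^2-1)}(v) -sinh(v)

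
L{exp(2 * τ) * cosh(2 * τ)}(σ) (σ - 2)/(σ * (σ - 4))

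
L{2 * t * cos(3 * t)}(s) 2 * (s^2 - 9)/(s^2 + 9)^2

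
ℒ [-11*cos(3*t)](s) -11*s/(s^2 + 9)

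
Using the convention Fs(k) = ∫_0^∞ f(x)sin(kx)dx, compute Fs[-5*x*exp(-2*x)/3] -20*k/(3*(k^2 + 4)^2)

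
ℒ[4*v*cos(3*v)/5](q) 4*(q^2 - 9)/(5*(q^2 + 9)^2)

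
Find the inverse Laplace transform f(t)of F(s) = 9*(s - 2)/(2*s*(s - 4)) 9*exp(2*t)*cosh(2*t)/2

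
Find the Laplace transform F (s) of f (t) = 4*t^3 24/s^4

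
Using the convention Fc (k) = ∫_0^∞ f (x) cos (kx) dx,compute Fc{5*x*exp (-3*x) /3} 5*(9 - k^2) / (3*(k^2 + 9) ^2) 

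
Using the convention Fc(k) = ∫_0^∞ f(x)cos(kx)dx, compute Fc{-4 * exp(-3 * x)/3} -4/(k^2 + 9)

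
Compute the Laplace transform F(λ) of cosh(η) λ/(λ^2 - 1) 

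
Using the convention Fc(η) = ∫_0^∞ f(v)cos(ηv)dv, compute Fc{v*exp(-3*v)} (9 - η^2)/(η^2 + 9)^2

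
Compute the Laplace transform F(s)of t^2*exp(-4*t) 2/(s + 4)^3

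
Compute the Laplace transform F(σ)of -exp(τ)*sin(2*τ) -2/((σ - 1)^2 + 4)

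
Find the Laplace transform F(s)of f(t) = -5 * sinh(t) -5/(s^2-1)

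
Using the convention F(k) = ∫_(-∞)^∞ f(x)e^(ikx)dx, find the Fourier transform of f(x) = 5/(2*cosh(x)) 5*pi/(2*cosh(pi*k/2))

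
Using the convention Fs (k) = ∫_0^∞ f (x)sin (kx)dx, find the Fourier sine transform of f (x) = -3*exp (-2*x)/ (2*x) -3*atan (k/2)/2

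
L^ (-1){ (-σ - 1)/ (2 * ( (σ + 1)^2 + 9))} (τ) -exp (-τ) * cos (3 * τ)/2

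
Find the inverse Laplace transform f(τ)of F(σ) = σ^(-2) τ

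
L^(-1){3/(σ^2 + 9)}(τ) sin(3 * τ)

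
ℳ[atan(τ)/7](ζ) -pi * sec(pi * ζ/2)/(14 * ζ)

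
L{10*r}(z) 10/z^2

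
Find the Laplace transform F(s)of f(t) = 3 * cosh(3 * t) 3 * s/(s^2 - 9)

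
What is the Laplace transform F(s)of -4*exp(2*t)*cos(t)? 4*(2 - s)/((s - 2)^2+1)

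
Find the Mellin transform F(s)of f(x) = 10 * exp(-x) 10 * gamma(s)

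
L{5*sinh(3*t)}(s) 15/(s^2 - 9)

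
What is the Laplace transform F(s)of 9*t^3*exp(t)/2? 27/(s - 1)^4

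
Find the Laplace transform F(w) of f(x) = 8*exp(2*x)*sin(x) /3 8/(3*((w - 2) ^2 + 1) ) 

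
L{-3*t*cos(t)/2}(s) 3*(1 - s^2)/(2*(s^2 + 1)^2)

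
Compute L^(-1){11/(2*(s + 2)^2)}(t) 11*t*exp(-2*t)/2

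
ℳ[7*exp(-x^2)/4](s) 7*gamma(s/2)/8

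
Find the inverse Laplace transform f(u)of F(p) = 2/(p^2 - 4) sinh(2*u)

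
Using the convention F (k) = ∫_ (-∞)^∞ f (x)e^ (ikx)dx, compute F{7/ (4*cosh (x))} 7*pi/ (4*cosh (pi*k/2))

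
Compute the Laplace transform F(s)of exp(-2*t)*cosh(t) (s + 2)/((s + 2)^2 - 1)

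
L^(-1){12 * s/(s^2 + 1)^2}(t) 6 * t * sin(t)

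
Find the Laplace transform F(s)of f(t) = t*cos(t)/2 (s^2 - 1)/(2*(s^2 + 1)^2)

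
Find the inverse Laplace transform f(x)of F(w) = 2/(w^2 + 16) sin(4 * x)/2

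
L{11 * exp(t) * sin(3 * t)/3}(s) 11/((s - 1)^2+9)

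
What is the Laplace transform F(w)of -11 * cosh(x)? -11 * w/(w^2 - 1)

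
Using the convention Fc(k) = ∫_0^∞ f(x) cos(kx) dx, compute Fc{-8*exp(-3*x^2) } -4*sqrt(3)*sqrt(pi)*exp(-k^2/12) /3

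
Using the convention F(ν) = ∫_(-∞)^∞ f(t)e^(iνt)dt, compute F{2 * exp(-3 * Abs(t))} 12/(ν^2 + 9)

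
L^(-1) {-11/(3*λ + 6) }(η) -11*exp(-2*η) /3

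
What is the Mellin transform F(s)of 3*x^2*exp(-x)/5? 3*gamma(s + 2)/5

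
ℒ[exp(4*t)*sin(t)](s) 1/((s - 4) ^2 + 1) 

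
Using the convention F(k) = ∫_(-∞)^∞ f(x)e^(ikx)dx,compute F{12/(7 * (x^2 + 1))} 12 * pi * exp(-Abs(k))/7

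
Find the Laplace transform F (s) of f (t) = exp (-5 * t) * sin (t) 1/ ( (s + 5) ^2 + 1) 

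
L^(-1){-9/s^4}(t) -3 * t^3/2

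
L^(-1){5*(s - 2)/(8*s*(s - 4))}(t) 5*exp(2*t)*cosh(2*t)/8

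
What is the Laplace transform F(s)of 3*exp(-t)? 3/(s + 1)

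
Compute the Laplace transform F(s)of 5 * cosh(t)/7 5 * s/(7 * (s^2 - 1))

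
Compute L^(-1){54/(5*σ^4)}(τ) 9*τ^3/5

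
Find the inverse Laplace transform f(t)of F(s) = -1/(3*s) -1/3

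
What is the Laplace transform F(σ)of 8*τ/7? 8/(7*σ^2)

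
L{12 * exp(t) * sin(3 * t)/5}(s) 36/(5 * ((s - 1)^2 + 9))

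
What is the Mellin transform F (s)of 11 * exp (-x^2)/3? 11 * gamma (s/2)/6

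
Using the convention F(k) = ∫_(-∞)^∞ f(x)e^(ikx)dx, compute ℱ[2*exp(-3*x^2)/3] 2*sqrt(3)*sqrt(pi)*exp(-k^2/12)/9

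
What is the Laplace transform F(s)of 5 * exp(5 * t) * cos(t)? 5 * (s - 5)/((s - 5)^2 + 1)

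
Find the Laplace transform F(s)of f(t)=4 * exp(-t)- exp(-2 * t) 4/(s + 1) - 1/(s + 2)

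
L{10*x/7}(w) 10/(7*w^2) 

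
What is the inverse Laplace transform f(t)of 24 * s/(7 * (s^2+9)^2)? 4 * t * sin(3 * t)/7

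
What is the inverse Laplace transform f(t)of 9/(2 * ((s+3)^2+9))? 3 * exp(-3 * t) * sin(3 * t)/2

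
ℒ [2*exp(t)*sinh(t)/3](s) 2/(3*s*(s - 2))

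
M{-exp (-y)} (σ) -gamma (σ)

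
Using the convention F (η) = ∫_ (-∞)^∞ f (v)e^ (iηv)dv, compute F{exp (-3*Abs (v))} 6/ (η^2 + 9)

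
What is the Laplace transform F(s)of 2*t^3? 12/s^4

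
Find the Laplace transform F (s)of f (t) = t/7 1/ (7 * s^2)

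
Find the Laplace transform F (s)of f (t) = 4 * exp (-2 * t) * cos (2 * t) 4 * (s + 2)/ ( (s + 2)^2 + 4)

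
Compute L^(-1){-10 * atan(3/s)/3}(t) -10 * sin(3 * t)/(3 * t)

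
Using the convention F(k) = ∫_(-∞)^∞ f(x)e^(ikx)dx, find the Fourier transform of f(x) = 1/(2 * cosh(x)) pi/(2 * cosh(pi * k/2))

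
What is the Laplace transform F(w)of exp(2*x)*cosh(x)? (w - 2)/((w - 2)^2 - 1)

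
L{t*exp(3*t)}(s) (s - 3)^(-2)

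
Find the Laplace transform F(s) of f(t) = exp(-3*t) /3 1/(3*(s + 3) ) 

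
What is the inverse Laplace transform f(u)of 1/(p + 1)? exp(-u)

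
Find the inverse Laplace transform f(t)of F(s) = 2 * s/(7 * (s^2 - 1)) 2 * cosh(t)/7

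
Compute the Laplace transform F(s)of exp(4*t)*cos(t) (s - 4)/((s - 4)^2 + 1)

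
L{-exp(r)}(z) -1/(z - 1)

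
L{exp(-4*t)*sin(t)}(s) 1/((s + 4)^2 + 1)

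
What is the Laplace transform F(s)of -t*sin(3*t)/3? -2*s/(s^2 + 9)^2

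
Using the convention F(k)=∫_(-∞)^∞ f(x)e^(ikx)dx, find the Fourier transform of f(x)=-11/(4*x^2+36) -11*pi*exp(-3*Abs(k))/12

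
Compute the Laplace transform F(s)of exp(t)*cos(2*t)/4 (s - 1)/(4*((s - 1)^2 + 4))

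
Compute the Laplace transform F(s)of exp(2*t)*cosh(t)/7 (s - 2)/(7*((s - 2)^2 - 1))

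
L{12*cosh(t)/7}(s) 12*s/(7*(s^2 - 1))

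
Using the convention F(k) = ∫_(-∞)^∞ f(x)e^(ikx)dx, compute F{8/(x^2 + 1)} 8 * pi * exp(-Abs(k))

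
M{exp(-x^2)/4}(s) gamma(s/2)/8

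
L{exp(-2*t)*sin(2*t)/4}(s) 1/(2*((s+2)^2+4))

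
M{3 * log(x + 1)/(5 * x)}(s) -3 * pi * csc(pi * s)/(5 * s - 5)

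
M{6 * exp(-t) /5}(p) 6 * gamma(p) /5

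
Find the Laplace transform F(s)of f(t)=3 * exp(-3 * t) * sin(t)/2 3/(2 * ((s + 3)^2 + 1))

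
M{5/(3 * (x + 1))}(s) 5 * pi * csc(pi * s)/3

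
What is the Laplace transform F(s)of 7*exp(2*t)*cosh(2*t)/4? 7*(s - 2)/(4*s*(s - 4))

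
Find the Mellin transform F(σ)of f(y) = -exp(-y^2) -gamma(σ/2)/2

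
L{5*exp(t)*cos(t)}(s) 5*(s - 1)/((s - 1)^2 + 1)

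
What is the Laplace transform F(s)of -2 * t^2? -4/s^3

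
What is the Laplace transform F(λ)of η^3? 6/λ^4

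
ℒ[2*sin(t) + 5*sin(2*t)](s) 2/(s^2 + 1) + 10/(s^2 + 4)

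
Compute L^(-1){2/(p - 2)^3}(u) u^2*exp(2*u)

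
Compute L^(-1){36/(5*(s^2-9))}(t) 12*sinh(3*t)/5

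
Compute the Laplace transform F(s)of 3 3/s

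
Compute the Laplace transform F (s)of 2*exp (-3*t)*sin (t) 2/ ( (s + 3)^2 + 1)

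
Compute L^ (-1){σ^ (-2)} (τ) τ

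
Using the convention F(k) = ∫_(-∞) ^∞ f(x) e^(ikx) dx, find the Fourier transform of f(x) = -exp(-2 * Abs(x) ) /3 -4/(3 * k^2 + 12) 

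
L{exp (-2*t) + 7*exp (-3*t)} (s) 7/ (s + 3) + 1/ (s + 2)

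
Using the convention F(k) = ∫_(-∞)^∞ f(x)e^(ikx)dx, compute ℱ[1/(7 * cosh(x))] pi/(7 * cosh(pi * k/2))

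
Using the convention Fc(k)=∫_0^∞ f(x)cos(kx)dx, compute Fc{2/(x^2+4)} pi*exp(-2*k)/2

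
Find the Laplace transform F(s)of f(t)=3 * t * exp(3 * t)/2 3/(2 * (s - 3)^2)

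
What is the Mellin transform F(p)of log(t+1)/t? -pi*csc(pi*p)/(p - 1)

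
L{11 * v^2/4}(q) 11/(2 * q^3)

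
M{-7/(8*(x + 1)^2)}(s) 7*pi*(s - 1)/(8*sin(pi*s))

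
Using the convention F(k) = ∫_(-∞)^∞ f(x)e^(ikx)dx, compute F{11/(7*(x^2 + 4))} 11*pi*exp(-2*Abs(k))/14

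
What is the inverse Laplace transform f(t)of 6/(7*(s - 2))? 6*exp(2*t)/7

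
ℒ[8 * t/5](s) 8/(5 * s^2)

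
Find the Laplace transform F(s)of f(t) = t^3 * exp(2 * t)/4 3/(2 * (s - 2)^4)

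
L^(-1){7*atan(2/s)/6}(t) 7*sin(2*t)/(6*t)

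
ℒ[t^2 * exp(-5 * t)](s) 2/(s + 5)^3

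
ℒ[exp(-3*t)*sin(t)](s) 1/((s+3)^2+1)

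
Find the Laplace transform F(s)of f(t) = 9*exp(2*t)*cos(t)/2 9*(s - 2)/(2*((s - 2)^2 + 1))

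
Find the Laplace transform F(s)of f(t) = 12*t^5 1440/s^6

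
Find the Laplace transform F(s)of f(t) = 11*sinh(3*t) 33/(s^2 - 9)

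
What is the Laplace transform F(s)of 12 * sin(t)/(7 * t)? 12 * atan(1/s)/7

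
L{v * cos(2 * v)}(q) (q^2-4)/(q^2 + 4)^2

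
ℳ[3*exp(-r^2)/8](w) 3*gamma(w/2)/16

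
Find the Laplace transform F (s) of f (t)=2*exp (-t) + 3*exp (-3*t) 3/ (s + 3) + 2/ (s + 1) 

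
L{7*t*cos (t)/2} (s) 7*(s^2 - 1)/ (2*(s^2 + 1)^2)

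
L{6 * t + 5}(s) 6/s^2 + 5/s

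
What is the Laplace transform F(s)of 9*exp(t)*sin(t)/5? 9/(5*((s - 1)^2 + 1))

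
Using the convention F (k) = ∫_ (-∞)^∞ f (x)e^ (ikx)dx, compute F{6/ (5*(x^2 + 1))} 6*pi*exp (-Abs (k))/5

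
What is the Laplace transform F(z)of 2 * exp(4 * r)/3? 2/(3 * (z - 4))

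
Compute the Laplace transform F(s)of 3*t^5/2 180/s^6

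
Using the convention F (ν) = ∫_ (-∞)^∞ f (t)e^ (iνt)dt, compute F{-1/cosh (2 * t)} -pi/ (2 * cosh (pi * ν/4))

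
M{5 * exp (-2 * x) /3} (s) 5 * gamma (s) / (3 * 2^s) 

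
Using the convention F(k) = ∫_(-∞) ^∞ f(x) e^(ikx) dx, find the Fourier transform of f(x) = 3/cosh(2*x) 3*pi/(2*cosh(pi*k/4) ) 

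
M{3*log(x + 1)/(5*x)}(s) -3*pi*csc(pi*s)/(5*s - 5)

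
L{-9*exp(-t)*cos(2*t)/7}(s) 9*(-s - 1)/(7*((s+1)^2+4))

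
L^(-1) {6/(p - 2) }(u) 6*exp(2*u) 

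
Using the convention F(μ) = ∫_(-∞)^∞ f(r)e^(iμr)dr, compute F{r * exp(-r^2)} I * sqrt(pi) * μ * exp(-μ^2/4)/2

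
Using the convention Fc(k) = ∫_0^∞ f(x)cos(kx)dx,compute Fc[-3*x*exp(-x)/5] 3*(k^2-1)/(5*(k^2+1)^2)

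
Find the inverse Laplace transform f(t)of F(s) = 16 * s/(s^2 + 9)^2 8 * t * sin(3 * t)/3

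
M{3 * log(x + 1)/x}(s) -3 * pi * csc(pi * s)/(s - 1)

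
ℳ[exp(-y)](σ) gamma(σ)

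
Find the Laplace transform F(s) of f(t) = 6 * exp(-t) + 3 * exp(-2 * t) 6/(s + 1) + 3/(s + 2) 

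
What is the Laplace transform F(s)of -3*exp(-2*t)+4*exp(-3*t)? 4/(s+3)-3/(s+2)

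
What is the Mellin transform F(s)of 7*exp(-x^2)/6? 7*gamma(s/2)/12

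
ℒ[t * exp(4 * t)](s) (s - 4)^(-2)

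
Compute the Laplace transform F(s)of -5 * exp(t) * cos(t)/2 5 * (1 - s)/(2 * ((s - 1)^2 + 1))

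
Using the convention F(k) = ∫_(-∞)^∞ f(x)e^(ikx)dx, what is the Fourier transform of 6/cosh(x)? 6 * pi/cosh(pi * k/2)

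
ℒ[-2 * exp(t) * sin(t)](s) -2/((s - 1)^2+1)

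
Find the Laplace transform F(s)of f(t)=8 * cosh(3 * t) 8 * s/(s^2 - 9)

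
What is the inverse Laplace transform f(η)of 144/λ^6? 6*η^5/5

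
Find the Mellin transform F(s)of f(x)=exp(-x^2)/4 gamma(s/2)/8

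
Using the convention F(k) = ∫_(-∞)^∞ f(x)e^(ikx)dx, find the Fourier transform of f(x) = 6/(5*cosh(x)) 6*pi/(5*cosh(pi*k/2))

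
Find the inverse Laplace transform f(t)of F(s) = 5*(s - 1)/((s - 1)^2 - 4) 5*exp(t)*cosh(2*t)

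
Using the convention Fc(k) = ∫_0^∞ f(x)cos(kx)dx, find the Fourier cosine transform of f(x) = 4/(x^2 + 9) 2*pi*exp(-3*k)/3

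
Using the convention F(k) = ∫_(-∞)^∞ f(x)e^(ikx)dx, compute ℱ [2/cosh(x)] 2 * pi/cosh(pi * k/2)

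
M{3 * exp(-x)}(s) 3 * gamma(s)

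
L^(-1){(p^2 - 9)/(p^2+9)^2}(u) u*cos(3*u)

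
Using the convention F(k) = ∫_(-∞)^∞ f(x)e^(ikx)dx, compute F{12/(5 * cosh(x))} 12 * pi/(5 * cosh(pi * k/2))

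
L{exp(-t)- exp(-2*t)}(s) 1/(s + 1) - 1/(s + 2)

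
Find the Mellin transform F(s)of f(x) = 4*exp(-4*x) 2^(2 - 2*s)*gamma(s)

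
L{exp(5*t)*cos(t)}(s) (s - 5)/((s - 5)^2 + 1)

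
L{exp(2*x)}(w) 1/(w - 2)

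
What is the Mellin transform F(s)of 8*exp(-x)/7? 8*gamma(s)/7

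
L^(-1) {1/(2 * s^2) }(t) t/2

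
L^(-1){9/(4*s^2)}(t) 9*t/4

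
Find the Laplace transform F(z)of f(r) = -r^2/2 -1/z^3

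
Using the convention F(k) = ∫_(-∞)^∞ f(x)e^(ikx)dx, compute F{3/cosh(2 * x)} 3 * pi/(2 * cosh(pi * k/4))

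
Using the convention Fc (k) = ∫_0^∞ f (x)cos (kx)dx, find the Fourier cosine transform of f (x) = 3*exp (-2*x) 6/ (k^2 + 4)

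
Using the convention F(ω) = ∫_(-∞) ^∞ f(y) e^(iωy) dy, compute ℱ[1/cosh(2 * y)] pi/(2 * cosh(pi * ω/4) ) 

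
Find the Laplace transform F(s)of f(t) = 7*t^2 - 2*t 14/s^3 - 2/s^2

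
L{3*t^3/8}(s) 9/(4*s^4)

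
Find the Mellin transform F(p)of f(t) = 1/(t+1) pi * csc(pi * p)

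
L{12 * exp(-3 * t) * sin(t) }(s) 12/((s + 3) ^2 + 1) 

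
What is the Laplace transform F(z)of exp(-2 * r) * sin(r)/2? 1/(2 * ((z+2)^2+1))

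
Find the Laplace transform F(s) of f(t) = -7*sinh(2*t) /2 -7/(s^2-4) 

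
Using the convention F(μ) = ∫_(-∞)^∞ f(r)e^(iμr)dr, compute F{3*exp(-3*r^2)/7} sqrt(3)*sqrt(pi)*exp(-μ^2/12)/7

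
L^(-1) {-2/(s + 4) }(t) -2*exp(-4*t) 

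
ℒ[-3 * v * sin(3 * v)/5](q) -18 * q/(5 * (q^2 + 9)^2)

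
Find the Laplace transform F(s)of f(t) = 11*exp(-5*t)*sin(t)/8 11/(8*((s+5)^2+1))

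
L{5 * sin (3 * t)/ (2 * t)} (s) 5 * atan (3/s)/2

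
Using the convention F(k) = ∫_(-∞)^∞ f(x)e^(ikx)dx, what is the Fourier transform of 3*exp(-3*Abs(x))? 18/(k^2 + 9)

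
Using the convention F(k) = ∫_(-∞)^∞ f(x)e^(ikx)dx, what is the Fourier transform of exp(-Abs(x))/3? 2/(3 * (k^2 + 1))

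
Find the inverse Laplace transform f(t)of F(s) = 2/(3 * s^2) 2 * t/3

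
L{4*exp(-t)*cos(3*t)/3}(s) 4*(s + 1)/(3*((s + 1)^2 + 9))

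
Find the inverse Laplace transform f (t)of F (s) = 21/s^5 7*t^4/8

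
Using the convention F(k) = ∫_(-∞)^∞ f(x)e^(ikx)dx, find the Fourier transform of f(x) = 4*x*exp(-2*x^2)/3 sqrt(2)*I*sqrt(pi)*k*exp(-k^2/8)/6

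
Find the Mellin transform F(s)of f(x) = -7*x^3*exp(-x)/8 -7*gamma(s+3)/8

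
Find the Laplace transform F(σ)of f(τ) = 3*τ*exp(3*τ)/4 3/(4*(σ - 3)^2)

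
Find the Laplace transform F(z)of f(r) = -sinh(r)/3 -1/(3 * z^2 - 3)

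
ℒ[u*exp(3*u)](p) (p - 3)^(-2)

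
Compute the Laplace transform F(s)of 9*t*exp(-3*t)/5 9/(5*(s + 3)^2)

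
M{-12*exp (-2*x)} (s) -12*gamma (s)/2^s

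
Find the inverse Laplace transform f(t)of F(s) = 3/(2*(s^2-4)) 3*sinh(2*t)/4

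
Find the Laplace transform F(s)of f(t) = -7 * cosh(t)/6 -7 * s/(6 * s^2 - 6)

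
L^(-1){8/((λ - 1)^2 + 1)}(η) 8 * exp(η) * sin(η)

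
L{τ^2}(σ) 2/σ^3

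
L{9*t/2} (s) 9/ (2*s^2)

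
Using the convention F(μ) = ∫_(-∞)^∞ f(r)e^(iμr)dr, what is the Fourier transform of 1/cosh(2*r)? pi/(2*cosh(pi*μ/4))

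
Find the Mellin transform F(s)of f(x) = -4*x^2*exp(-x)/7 -4*gamma(s + 2)/7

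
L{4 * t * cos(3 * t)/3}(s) 4 * (s^2 - 9)/(3 * (s^2 + 9)^2)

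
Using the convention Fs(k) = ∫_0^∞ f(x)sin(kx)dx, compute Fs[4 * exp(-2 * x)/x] 4 * atan(k/2)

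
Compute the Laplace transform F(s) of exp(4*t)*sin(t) 1/((s - 4) ^2 + 1) 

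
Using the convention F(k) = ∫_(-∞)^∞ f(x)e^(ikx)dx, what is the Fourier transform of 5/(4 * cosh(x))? 5 * pi/(4 * cosh(pi * k/2))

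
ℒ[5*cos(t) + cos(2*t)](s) s/(s^2 + 4) + 5*s/(s^2 + 1)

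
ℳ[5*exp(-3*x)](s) 5*gamma(s)/3^s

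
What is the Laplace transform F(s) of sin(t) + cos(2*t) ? s/(s^2 + 4) + 1/(s^2 + 1) 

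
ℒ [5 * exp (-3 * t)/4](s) 5/ (4 * (s + 3))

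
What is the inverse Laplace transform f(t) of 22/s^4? 11 * t^3/3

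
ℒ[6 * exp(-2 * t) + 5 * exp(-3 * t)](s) 6/(s + 2) + 5/(s + 3)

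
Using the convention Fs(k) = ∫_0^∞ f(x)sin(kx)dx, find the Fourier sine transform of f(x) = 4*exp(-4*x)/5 4*k/(5*(k^2 + 16))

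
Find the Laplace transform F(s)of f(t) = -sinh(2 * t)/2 -1/(s^2 - 4)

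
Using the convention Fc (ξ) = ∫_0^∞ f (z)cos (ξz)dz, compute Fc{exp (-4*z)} 4/ (ξ^2 + 16)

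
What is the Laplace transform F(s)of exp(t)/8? 1/(8*(s - 1))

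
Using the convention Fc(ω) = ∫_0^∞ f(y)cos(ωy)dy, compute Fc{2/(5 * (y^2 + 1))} pi * exp(-ω)/5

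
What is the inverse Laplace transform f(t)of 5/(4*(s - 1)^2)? 5*t*exp(t)/4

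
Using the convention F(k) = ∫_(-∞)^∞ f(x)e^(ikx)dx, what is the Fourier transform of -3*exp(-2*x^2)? -3*sqrt(2)*sqrt(pi)*exp(-k^2/8)/2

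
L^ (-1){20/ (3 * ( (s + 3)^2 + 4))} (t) 10 * exp (-3 * t) * sin (2 * t)/3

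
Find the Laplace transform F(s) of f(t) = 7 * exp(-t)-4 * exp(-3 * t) 7/(s + 1)-4/(s + 3) 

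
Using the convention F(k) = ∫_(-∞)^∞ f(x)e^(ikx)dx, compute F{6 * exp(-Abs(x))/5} 12/(5 * (k^2 + 1))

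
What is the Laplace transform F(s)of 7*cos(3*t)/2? 7*s/(2*(s^2 + 9))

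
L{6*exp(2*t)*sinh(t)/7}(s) 6/(7*((s - 2)^2-1))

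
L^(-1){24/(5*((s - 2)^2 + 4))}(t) 12*exp(2*t)*sin(2*t)/5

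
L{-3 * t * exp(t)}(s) -3/(s - 1)^2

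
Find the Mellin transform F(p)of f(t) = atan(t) -pi * sec(pi * p/2)/(2 * p)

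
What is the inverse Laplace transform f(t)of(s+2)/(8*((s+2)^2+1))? exp(-2*t)*cos(t)/8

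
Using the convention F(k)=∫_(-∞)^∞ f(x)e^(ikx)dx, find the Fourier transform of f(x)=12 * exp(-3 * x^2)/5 4 * sqrt(3) * sqrt(pi) * exp(-k^2/12)/5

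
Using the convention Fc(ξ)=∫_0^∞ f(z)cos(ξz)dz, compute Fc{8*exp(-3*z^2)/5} 4*sqrt(3)*sqrt(pi)*exp(-ξ^2/12)/15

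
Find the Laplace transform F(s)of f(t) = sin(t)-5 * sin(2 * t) 1/(s^2 + 1)-10/(s^2 + 4)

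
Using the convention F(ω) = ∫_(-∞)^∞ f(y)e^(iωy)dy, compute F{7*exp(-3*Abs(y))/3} 14/(ω^2+9)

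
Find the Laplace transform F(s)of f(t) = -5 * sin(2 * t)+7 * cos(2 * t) 7 * s/(s^2+4) - 10/(s^2+4)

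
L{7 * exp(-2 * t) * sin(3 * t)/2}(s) 21/(2 * ((s + 2)^2 + 9))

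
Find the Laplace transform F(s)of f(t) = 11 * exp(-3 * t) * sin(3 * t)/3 11/((s+3)^2+9)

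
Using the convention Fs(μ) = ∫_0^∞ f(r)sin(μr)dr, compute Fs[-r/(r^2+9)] -pi*exp(-3*μ)/2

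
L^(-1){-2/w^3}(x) -x^2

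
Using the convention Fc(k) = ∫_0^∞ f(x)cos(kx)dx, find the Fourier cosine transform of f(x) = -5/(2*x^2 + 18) -5*pi*exp(-3*k)/12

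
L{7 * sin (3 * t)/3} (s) 7/ (s^2 + 9)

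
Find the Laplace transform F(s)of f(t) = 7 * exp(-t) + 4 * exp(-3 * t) 7/(s + 1) + 4/(s + 3)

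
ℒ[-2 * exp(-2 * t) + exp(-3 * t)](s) 1/(s + 3) - 2/(s + 2)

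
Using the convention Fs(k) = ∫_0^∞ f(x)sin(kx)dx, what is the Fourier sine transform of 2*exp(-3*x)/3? 2*k/(3*(k^2 + 9))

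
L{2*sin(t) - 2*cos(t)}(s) 2/(s^2+1) - 2*s/(s^2+1)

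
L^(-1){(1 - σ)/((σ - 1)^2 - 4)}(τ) -exp(τ) * cosh(2 * τ)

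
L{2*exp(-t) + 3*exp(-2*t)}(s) 3/(s + 2) + 2/(s + 1)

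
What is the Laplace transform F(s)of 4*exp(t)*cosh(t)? 4*(s - 1)/(s*(s - 2))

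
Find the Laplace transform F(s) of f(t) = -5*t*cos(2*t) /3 5*(4 - s^2) /(3*(s^2+4) ^2) 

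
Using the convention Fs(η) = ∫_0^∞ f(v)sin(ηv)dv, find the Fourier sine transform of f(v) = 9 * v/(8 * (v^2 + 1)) 9 * pi * exp(-η)/16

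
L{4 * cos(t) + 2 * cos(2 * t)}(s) 2 * s/(s^2 + 4) + 4 * s/(s^2 + 1)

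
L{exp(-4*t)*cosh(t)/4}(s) (s+4)/(4*((s+4)^2-1))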